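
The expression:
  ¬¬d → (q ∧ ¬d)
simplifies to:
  ¬d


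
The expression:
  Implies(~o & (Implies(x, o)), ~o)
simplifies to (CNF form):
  True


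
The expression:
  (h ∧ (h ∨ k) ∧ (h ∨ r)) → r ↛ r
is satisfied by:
  {h: False}


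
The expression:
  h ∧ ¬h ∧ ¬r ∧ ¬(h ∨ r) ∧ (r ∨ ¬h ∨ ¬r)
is never true.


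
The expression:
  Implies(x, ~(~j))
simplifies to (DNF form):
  j | ~x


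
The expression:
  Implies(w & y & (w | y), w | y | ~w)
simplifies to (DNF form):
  True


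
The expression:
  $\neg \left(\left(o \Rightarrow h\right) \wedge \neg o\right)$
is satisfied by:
  {o: True}


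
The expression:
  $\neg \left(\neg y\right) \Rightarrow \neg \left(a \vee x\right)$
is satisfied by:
  {x: False, y: False, a: False}
  {a: True, x: False, y: False}
  {x: True, a: False, y: False}
  {a: True, x: True, y: False}
  {y: True, a: False, x: False}


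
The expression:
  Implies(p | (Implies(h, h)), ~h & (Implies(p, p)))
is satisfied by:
  {h: False}


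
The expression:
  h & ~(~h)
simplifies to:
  h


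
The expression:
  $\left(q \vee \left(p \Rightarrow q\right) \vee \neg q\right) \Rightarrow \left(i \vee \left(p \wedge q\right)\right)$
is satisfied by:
  {i: True, q: True, p: True}
  {i: True, q: True, p: False}
  {i: True, p: True, q: False}
  {i: True, p: False, q: False}
  {q: True, p: True, i: False}


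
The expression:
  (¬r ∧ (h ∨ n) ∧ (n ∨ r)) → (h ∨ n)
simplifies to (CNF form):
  True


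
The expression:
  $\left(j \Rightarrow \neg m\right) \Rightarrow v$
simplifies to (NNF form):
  $v \vee \left(j \wedge m\right)$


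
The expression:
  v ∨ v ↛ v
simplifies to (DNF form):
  v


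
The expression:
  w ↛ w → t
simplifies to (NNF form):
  True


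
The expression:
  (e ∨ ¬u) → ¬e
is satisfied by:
  {e: False}


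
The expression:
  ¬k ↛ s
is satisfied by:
  {s: True, k: False}
  {k: False, s: False}
  {k: True, s: True}


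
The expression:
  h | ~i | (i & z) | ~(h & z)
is always true.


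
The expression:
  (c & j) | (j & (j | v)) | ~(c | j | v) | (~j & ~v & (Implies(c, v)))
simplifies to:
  j | (~c & ~v)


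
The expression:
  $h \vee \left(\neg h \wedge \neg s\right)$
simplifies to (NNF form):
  $h \vee \neg s$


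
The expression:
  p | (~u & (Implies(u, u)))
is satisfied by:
  {p: True, u: False}
  {u: False, p: False}
  {u: True, p: True}


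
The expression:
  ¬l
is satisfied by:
  {l: False}


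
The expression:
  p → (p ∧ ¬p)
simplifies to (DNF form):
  ¬p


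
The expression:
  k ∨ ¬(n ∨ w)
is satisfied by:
  {k: True, n: False, w: False}
  {k: True, w: True, n: False}
  {k: True, n: True, w: False}
  {k: True, w: True, n: True}
  {w: False, n: False, k: False}


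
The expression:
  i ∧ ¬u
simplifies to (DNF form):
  i ∧ ¬u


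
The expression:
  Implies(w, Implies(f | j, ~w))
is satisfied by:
  {f: False, w: False, j: False}
  {j: True, f: False, w: False}
  {f: True, j: False, w: False}
  {j: True, f: True, w: False}
  {w: True, j: False, f: False}


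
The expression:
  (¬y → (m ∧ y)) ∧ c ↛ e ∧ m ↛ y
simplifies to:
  False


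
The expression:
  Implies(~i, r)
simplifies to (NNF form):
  i | r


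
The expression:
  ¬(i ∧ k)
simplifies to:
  ¬i ∨ ¬k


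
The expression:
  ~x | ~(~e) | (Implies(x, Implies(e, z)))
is always true.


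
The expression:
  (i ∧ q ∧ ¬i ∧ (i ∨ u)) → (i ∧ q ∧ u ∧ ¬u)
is always true.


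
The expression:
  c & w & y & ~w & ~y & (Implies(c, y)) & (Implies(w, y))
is never true.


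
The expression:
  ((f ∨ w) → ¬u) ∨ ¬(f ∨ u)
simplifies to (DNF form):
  (¬f ∧ ¬w) ∨ ¬u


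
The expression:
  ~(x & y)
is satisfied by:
  {y: False, x: False}
  {x: True, y: False}
  {y: True, x: False}


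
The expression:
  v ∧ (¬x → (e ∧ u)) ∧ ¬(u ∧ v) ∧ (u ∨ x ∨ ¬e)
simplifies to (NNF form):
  v ∧ x ∧ ¬u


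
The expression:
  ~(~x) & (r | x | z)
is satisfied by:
  {x: True}


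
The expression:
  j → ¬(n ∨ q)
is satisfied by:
  {q: False, j: False, n: False}
  {n: True, q: False, j: False}
  {q: True, n: False, j: False}
  {n: True, q: True, j: False}
  {j: True, n: False, q: False}


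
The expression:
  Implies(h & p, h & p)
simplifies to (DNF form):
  True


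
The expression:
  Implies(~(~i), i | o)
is always true.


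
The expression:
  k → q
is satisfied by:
  {q: True, k: False}
  {k: False, q: False}
  {k: True, q: True}


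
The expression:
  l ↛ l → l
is always true.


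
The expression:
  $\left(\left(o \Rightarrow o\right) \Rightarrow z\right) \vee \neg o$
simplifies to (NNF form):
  $z \vee \neg o$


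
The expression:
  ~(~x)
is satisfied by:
  {x: True}


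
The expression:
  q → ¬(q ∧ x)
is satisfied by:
  {q: False, x: False}
  {x: True, q: False}
  {q: True, x: False}


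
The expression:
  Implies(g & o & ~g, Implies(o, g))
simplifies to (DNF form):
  True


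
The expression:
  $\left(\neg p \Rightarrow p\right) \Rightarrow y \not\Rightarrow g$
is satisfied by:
  {y: True, p: False, g: False}
  {y: False, p: False, g: False}
  {g: True, y: True, p: False}
  {g: True, y: False, p: False}
  {p: True, y: True, g: False}


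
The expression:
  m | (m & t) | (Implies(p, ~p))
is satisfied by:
  {m: True, p: False}
  {p: False, m: False}
  {p: True, m: True}


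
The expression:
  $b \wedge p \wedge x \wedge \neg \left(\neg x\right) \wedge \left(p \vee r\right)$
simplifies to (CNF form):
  $b \wedge p \wedge x$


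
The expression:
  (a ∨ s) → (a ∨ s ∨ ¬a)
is always true.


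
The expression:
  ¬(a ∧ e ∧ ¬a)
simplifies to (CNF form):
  True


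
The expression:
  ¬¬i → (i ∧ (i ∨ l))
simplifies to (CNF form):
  True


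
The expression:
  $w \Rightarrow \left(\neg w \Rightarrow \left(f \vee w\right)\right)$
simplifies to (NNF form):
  $\text{True}$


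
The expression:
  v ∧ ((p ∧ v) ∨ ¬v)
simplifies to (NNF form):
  p ∧ v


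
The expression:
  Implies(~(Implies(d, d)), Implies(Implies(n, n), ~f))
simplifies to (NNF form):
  True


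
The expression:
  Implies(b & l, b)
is always true.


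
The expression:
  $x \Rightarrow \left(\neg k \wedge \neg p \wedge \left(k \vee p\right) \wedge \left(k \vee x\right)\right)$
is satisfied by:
  {x: False}


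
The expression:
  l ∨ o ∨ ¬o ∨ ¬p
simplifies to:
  True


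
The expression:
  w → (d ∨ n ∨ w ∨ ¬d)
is always true.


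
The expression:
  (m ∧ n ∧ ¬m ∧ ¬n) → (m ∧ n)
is always true.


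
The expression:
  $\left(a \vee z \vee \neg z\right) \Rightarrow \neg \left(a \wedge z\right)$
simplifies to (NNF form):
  $\neg a \vee \neg z$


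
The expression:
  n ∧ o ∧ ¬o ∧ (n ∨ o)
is never true.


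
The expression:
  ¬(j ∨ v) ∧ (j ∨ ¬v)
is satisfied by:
  {v: False, j: False}


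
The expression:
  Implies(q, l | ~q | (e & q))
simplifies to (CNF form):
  e | l | ~q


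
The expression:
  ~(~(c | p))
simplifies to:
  c | p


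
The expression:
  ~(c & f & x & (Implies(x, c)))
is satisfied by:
  {c: False, x: False, f: False}
  {f: True, c: False, x: False}
  {x: True, c: False, f: False}
  {f: True, x: True, c: False}
  {c: True, f: False, x: False}
  {f: True, c: True, x: False}
  {x: True, c: True, f: False}


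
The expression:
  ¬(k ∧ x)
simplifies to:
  ¬k ∨ ¬x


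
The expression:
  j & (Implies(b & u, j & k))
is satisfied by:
  {j: True, k: True, u: False, b: False}
  {j: True, u: False, k: False, b: False}
  {j: True, b: True, k: True, u: False}
  {j: True, b: True, u: False, k: False}
  {j: True, k: True, u: True, b: False}
  {j: True, u: True, k: False, b: False}
  {j: True, b: True, u: True, k: True}


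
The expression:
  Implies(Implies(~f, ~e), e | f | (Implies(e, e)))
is always true.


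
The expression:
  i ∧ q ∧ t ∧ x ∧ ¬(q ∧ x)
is never true.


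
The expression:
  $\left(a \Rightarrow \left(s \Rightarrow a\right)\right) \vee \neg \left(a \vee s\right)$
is always true.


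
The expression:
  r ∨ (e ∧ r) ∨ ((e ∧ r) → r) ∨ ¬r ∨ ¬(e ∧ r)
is always true.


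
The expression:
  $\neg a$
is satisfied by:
  {a: False}


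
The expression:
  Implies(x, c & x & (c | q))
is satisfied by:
  {c: True, x: False}
  {x: False, c: False}
  {x: True, c: True}


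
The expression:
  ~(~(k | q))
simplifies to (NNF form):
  k | q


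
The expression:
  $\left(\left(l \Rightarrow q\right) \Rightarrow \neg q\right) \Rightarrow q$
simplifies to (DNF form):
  $q$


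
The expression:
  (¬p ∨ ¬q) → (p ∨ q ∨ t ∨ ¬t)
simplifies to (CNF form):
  True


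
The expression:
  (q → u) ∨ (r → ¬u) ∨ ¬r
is always true.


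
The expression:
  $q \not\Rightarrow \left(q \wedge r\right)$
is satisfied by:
  {q: True, r: False}


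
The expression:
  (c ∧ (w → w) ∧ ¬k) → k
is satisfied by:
  {k: True, c: False}
  {c: False, k: False}
  {c: True, k: True}


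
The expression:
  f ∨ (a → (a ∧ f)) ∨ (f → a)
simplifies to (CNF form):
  True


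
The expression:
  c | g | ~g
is always true.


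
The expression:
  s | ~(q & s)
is always true.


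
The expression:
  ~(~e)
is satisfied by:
  {e: True}


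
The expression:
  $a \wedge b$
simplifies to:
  $a \wedge b$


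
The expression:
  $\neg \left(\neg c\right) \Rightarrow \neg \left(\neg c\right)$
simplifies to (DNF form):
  $\text{True}$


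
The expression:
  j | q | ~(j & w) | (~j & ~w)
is always true.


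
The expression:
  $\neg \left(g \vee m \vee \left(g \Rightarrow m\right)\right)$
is never true.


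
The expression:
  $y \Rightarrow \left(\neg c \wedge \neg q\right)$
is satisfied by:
  {q: False, y: False, c: False}
  {c: True, q: False, y: False}
  {q: True, c: False, y: False}
  {c: True, q: True, y: False}
  {y: True, c: False, q: False}


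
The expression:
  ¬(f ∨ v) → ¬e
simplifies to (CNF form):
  f ∨ v ∨ ¬e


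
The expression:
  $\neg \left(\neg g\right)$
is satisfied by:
  {g: True}


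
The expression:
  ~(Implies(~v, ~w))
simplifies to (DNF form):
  w & ~v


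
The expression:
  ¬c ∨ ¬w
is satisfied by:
  {w: False, c: False}
  {c: True, w: False}
  {w: True, c: False}


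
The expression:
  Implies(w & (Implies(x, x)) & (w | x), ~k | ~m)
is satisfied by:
  {w: False, k: False, m: False}
  {m: True, w: False, k: False}
  {k: True, w: False, m: False}
  {m: True, k: True, w: False}
  {w: True, m: False, k: False}
  {m: True, w: True, k: False}
  {k: True, w: True, m: False}


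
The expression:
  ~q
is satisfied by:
  {q: False}


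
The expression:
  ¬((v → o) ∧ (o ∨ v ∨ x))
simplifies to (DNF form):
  (v ∧ ¬o) ∨ (¬o ∧ ¬x)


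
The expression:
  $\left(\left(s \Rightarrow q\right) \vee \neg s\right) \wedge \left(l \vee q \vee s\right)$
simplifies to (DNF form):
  $q \vee \left(l \wedge \neg s\right)$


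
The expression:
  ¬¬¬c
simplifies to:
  ¬c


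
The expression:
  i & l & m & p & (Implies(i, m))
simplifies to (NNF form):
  i & l & m & p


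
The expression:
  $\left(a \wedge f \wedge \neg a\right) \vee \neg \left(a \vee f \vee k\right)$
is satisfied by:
  {f: False, k: False, a: False}


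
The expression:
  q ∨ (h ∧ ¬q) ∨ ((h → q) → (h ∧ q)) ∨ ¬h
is always true.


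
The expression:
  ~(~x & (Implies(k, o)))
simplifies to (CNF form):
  (k | x) & (x | ~o)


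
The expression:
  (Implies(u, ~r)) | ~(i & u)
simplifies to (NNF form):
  ~i | ~r | ~u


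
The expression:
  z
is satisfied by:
  {z: True}


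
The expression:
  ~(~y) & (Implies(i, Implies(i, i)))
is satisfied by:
  {y: True}


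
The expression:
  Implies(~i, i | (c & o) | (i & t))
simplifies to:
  i | (c & o)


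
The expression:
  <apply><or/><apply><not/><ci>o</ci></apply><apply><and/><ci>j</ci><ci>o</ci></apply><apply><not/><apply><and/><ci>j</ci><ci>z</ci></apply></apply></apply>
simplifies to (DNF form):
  <true/>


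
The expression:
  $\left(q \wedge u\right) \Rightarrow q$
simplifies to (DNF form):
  $\text{True}$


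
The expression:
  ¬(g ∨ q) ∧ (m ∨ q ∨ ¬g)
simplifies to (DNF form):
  ¬g ∧ ¬q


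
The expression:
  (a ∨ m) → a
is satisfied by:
  {a: True, m: False}
  {m: False, a: False}
  {m: True, a: True}


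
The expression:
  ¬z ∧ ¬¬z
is never true.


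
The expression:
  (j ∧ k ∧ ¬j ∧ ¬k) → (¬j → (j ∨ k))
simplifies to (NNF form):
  True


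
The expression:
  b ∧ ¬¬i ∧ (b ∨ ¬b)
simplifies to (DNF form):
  b ∧ i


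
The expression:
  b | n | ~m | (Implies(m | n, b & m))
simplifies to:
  b | n | ~m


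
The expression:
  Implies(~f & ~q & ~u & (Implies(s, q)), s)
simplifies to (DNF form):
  f | q | s | u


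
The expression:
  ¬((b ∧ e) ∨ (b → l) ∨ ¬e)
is never true.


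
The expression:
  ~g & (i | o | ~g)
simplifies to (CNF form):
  ~g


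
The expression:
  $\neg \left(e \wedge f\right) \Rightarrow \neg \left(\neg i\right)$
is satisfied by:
  {i: True, f: True, e: True}
  {i: True, f: True, e: False}
  {i: True, e: True, f: False}
  {i: True, e: False, f: False}
  {f: True, e: True, i: False}


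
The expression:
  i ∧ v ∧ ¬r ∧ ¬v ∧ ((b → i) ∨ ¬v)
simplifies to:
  False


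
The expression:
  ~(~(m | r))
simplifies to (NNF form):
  m | r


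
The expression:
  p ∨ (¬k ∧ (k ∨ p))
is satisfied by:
  {p: True}


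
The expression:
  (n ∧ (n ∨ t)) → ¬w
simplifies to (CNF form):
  ¬n ∨ ¬w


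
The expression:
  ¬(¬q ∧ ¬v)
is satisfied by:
  {q: True, v: True}
  {q: True, v: False}
  {v: True, q: False}


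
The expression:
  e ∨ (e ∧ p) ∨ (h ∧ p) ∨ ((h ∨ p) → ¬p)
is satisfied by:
  {e: True, h: True, p: False}
  {e: True, p: False, h: False}
  {h: True, p: False, e: False}
  {h: False, p: False, e: False}
  {e: True, h: True, p: True}
  {e: True, p: True, h: False}
  {h: True, p: True, e: False}


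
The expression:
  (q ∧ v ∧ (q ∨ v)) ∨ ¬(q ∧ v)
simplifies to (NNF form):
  True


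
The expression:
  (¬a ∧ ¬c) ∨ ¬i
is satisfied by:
  {a: False, i: False, c: False}
  {c: True, a: False, i: False}
  {a: True, c: False, i: False}
  {c: True, a: True, i: False}
  {i: True, c: False, a: False}


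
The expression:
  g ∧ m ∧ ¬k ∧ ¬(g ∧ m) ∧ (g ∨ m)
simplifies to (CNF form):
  False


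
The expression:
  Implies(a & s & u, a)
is always true.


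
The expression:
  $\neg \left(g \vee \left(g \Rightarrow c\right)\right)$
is never true.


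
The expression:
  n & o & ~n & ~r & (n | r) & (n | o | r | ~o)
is never true.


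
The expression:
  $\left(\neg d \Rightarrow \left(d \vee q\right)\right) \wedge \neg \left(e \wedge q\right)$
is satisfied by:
  {d: True, e: False, q: False}
  {q: True, d: True, e: False}
  {q: True, e: False, d: False}
  {d: True, e: True, q: False}


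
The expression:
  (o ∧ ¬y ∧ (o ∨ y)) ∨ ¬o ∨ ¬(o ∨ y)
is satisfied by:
  {o: False, y: False}
  {y: True, o: False}
  {o: True, y: False}


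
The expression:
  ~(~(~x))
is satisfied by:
  {x: False}


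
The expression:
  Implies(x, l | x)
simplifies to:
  True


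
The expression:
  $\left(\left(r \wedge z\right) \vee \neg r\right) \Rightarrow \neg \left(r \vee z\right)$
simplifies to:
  $\neg z$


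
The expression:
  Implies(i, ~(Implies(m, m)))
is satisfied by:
  {i: False}


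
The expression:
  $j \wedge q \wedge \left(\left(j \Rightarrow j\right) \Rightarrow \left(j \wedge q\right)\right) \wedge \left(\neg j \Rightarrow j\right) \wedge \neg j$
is never true.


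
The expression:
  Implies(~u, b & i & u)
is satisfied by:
  {u: True}


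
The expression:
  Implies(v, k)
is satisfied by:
  {k: True, v: False}
  {v: False, k: False}
  {v: True, k: True}


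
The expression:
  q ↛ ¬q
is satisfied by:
  {q: True}


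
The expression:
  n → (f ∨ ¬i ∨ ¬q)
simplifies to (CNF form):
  f ∨ ¬i ∨ ¬n ∨ ¬q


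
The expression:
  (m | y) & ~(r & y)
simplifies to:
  (m & ~y) | (y & ~r)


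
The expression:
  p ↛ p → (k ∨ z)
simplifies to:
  True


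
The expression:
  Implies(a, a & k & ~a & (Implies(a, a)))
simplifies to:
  ~a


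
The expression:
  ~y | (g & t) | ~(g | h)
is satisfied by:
  {t: True, g: False, h: False, y: False}
  {t: False, g: False, h: False, y: False}
  {t: True, h: True, g: False, y: False}
  {h: True, t: False, g: False, y: False}
  {t: True, g: True, h: False, y: False}
  {g: True, t: False, h: False, y: False}
  {t: True, h: True, g: True, y: False}
  {h: True, g: True, t: False, y: False}
  {y: True, t: True, g: False, h: False}
  {y: True, t: False, g: False, h: False}
  {y: True, t: True, g: True, h: False}
  {y: True, t: True, g: True, h: True}


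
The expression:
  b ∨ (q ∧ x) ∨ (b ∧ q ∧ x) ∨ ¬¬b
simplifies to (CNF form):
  (b ∨ q) ∧ (b ∨ x)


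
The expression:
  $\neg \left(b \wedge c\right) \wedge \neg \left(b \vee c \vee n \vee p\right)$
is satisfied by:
  {n: False, b: False, p: False, c: False}


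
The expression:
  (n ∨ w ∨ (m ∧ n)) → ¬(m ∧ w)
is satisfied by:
  {w: False, m: False}
  {m: True, w: False}
  {w: True, m: False}


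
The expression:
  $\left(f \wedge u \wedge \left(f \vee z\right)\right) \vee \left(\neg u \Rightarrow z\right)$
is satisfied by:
  {z: True, u: True}
  {z: True, u: False}
  {u: True, z: False}


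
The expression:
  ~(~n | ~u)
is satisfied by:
  {u: True, n: True}


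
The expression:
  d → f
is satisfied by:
  {f: True, d: False}
  {d: False, f: False}
  {d: True, f: True}


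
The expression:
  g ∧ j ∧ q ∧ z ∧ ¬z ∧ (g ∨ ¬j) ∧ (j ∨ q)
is never true.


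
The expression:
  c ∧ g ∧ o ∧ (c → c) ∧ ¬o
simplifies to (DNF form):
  False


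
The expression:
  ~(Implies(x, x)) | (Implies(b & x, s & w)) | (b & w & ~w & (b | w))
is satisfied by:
  {s: True, w: True, x: False, b: False}
  {s: True, w: False, x: False, b: False}
  {w: True, b: False, s: False, x: False}
  {b: False, w: False, s: False, x: False}
  {b: True, s: True, w: True, x: False}
  {b: True, s: True, w: False, x: False}
  {b: True, w: True, s: False, x: False}
  {b: True, w: False, s: False, x: False}
  {x: True, s: True, w: True, b: False}
  {x: True, s: True, w: False, b: False}
  {x: True, w: True, s: False, b: False}
  {x: True, w: False, s: False, b: False}
  {b: True, x: True, s: True, w: True}


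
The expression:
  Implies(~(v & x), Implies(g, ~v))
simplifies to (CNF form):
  x | ~g | ~v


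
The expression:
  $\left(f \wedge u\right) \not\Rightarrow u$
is never true.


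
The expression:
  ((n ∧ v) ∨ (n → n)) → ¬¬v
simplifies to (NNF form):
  v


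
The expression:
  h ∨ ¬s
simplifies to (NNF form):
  h ∨ ¬s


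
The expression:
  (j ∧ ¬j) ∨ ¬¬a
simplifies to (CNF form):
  a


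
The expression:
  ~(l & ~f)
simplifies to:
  f | ~l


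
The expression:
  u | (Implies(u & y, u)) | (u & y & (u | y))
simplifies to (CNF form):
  True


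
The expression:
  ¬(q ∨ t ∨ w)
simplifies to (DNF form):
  ¬q ∧ ¬t ∧ ¬w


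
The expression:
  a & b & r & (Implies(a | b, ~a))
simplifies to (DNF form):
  False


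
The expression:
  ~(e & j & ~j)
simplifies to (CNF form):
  True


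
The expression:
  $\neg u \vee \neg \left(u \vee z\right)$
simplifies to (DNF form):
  $\neg u$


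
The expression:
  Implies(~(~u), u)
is always true.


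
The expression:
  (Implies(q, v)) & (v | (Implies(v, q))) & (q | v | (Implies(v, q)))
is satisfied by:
  {v: True, q: False}
  {q: False, v: False}
  {q: True, v: True}


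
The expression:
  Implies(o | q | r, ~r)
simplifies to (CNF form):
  ~r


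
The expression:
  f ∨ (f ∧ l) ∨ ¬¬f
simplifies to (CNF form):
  f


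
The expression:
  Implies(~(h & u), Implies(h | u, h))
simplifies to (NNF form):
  h | ~u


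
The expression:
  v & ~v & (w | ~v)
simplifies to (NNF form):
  False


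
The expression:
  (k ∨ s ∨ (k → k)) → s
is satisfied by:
  {s: True}


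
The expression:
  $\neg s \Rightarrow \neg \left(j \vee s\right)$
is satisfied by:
  {s: True, j: False}
  {j: False, s: False}
  {j: True, s: True}


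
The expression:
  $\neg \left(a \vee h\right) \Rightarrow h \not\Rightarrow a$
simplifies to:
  $a \vee h$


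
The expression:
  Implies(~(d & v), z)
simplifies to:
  z | (d & v)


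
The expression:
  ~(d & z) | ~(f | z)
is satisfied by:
  {z: False, d: False}
  {d: True, z: False}
  {z: True, d: False}


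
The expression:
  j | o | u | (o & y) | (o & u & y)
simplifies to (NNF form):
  j | o | u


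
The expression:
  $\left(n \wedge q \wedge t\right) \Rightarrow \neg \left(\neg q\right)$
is always true.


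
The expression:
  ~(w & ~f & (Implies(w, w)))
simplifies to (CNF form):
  f | ~w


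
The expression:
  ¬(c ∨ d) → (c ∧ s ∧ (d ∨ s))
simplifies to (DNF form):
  c ∨ d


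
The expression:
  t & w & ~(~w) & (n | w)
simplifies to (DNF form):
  t & w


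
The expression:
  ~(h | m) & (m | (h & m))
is never true.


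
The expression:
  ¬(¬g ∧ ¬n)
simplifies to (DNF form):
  g ∨ n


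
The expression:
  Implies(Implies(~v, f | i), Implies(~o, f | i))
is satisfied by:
  {i: True, o: True, f: True, v: False}
  {i: True, o: True, f: False, v: False}
  {i: True, f: True, v: False, o: False}
  {i: True, f: False, v: False, o: False}
  {o: True, f: True, v: False, i: False}
  {o: True, f: False, v: False, i: False}
  {f: True, o: False, v: False, i: False}
  {f: False, o: False, v: False, i: False}
  {i: True, o: True, v: True, f: True}
  {i: True, o: True, v: True, f: False}
  {i: True, v: True, f: True, o: False}
  {i: True, v: True, f: False, o: False}
  {v: True, o: True, f: True, i: False}
  {v: True, o: True, f: False, i: False}
  {v: True, f: True, o: False, i: False}


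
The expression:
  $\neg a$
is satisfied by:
  {a: False}


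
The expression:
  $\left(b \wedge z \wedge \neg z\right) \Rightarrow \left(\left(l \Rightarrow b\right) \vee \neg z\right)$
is always true.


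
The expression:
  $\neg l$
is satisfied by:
  {l: False}


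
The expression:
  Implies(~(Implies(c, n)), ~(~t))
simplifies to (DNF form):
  n | t | ~c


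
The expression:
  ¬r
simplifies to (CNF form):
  ¬r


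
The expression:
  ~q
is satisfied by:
  {q: False}


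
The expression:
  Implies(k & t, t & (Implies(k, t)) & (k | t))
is always true.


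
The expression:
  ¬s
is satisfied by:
  {s: False}


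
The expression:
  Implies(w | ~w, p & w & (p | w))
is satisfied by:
  {p: True, w: True}


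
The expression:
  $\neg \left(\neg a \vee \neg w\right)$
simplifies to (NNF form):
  $a \wedge w$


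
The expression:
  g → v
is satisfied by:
  {v: True, g: False}
  {g: False, v: False}
  {g: True, v: True}


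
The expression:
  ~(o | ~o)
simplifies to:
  False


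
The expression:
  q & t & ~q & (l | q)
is never true.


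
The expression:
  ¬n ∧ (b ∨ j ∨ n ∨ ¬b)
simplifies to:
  ¬n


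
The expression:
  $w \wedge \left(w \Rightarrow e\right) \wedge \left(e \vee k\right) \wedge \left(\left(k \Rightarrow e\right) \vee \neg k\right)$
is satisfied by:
  {e: True, w: True}


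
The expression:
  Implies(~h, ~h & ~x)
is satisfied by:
  {h: True, x: False}
  {x: False, h: False}
  {x: True, h: True}


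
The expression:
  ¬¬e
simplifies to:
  e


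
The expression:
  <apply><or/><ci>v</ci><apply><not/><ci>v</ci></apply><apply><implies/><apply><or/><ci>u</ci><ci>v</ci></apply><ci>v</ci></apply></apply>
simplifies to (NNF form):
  <true/>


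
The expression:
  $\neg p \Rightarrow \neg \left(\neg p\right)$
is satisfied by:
  {p: True}


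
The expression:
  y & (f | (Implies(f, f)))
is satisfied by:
  {y: True}


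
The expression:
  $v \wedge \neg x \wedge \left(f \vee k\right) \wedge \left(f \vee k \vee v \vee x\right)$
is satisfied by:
  {k: True, f: True, v: True, x: False}
  {k: True, v: True, f: False, x: False}
  {f: True, v: True, k: False, x: False}


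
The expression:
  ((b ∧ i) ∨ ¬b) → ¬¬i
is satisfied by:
  {i: True, b: True}
  {i: True, b: False}
  {b: True, i: False}


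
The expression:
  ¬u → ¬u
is always true.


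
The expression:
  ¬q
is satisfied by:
  {q: False}


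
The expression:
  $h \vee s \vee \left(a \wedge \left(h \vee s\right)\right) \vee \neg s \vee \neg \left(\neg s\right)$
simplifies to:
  $\text{True}$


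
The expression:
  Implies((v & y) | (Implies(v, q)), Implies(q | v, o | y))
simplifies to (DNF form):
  o | y | ~q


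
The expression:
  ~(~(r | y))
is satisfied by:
  {r: True, y: True}
  {r: True, y: False}
  {y: True, r: False}


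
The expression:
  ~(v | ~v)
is never true.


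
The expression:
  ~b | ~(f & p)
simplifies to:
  ~b | ~f | ~p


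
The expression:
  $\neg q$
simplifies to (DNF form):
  $\neg q$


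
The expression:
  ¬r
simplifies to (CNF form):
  ¬r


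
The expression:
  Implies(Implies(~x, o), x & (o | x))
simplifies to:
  x | ~o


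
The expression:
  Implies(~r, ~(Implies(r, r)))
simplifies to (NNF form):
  r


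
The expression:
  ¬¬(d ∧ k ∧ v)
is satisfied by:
  {k: True, d: True, v: True}


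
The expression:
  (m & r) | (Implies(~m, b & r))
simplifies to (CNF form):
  (b | m) & (m | r)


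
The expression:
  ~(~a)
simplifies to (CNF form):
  a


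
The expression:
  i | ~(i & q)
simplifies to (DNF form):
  True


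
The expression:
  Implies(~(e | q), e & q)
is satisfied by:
  {q: True, e: True}
  {q: True, e: False}
  {e: True, q: False}


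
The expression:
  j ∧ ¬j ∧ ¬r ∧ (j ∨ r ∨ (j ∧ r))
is never true.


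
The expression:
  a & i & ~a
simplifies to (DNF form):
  False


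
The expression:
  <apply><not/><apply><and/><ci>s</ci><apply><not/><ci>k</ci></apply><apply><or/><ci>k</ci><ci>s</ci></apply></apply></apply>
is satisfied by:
  {k: True, s: False}
  {s: False, k: False}
  {s: True, k: True}


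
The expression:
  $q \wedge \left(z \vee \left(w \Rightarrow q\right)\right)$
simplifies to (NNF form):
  $q$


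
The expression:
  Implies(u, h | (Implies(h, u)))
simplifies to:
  True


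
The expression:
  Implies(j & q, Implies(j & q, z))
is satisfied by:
  {z: True, q: False, j: False}
  {q: False, j: False, z: False}
  {j: True, z: True, q: False}
  {j: True, q: False, z: False}
  {z: True, q: True, j: False}
  {q: True, z: False, j: False}
  {j: True, q: True, z: True}


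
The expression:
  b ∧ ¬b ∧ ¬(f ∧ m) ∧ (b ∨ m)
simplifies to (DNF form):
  False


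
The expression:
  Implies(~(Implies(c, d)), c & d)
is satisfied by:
  {d: True, c: False}
  {c: False, d: False}
  {c: True, d: True}


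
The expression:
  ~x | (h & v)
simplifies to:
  ~x | (h & v)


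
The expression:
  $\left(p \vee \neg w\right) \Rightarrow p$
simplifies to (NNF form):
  $p \vee w$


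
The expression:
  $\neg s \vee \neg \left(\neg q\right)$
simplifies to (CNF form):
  $q \vee \neg s$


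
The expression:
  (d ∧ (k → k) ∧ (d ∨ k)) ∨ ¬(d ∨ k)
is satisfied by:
  {d: True, k: False}
  {k: False, d: False}
  {k: True, d: True}


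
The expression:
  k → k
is always true.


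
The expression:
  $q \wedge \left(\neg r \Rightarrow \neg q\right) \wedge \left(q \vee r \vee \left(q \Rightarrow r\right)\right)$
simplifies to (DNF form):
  $q \wedge r$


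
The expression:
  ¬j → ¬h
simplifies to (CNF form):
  j ∨ ¬h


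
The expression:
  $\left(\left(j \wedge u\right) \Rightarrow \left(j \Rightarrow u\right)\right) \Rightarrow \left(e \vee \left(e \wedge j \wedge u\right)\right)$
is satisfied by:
  {e: True}


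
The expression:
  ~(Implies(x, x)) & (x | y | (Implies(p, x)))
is never true.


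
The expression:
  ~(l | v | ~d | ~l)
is never true.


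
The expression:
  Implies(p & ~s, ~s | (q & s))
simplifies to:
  True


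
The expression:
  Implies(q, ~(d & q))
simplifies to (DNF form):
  ~d | ~q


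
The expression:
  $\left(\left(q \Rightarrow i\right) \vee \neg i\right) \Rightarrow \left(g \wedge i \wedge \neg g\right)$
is never true.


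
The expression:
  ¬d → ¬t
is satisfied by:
  {d: True, t: False}
  {t: False, d: False}
  {t: True, d: True}


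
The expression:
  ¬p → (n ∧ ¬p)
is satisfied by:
  {n: True, p: True}
  {n: True, p: False}
  {p: True, n: False}


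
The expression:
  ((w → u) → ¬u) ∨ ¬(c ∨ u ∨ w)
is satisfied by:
  {u: False}


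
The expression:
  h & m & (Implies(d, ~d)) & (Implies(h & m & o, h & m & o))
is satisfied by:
  {h: True, m: True, d: False}


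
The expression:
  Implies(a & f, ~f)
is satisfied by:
  {a: False, f: False}
  {f: True, a: False}
  {a: True, f: False}


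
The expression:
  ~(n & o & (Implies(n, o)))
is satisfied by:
  {o: False, n: False}
  {n: True, o: False}
  {o: True, n: False}


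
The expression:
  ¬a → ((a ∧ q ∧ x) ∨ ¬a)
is always true.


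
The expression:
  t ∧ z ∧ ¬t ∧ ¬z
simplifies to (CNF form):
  False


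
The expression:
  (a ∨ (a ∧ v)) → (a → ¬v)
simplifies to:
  ¬a ∨ ¬v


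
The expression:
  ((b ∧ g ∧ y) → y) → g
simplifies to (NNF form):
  g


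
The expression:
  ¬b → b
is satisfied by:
  {b: True}


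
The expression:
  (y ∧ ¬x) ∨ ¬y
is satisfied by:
  {y: False, x: False}
  {x: True, y: False}
  {y: True, x: False}


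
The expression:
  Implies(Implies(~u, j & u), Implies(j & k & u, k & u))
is always true.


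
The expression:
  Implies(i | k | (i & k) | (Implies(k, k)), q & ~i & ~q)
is never true.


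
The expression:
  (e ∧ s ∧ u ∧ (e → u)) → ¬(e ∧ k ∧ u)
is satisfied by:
  {s: False, k: False, u: False, e: False}
  {e: True, s: False, k: False, u: False}
  {u: True, s: False, k: False, e: False}
  {e: True, u: True, s: False, k: False}
  {k: True, e: False, s: False, u: False}
  {e: True, k: True, s: False, u: False}
  {u: True, k: True, e: False, s: False}
  {e: True, u: True, k: True, s: False}
  {s: True, u: False, k: False, e: False}
  {e: True, s: True, u: False, k: False}
  {u: True, s: True, e: False, k: False}
  {e: True, u: True, s: True, k: False}
  {k: True, s: True, u: False, e: False}
  {e: True, k: True, s: True, u: False}
  {u: True, k: True, s: True, e: False}


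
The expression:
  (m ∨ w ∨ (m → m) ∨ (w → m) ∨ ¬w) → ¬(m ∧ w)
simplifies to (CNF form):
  ¬m ∨ ¬w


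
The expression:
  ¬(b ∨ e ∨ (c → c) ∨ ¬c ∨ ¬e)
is never true.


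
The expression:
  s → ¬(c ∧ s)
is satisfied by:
  {s: False, c: False}
  {c: True, s: False}
  {s: True, c: False}


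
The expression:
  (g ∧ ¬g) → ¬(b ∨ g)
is always true.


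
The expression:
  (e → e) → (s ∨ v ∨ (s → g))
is always true.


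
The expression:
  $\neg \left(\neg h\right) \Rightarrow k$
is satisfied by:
  {k: True, h: False}
  {h: False, k: False}
  {h: True, k: True}


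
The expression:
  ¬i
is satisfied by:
  {i: False}


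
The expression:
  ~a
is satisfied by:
  {a: False}


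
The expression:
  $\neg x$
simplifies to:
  $\neg x$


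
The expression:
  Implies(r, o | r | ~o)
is always true.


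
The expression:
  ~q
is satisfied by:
  {q: False}


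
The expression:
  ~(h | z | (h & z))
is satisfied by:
  {h: False, z: False}


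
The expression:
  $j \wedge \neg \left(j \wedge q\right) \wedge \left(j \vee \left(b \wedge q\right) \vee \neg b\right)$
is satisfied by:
  {j: True, q: False}


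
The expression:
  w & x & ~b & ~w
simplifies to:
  False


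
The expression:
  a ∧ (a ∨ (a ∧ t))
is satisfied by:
  {a: True}


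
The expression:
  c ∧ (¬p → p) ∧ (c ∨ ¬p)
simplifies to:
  c ∧ p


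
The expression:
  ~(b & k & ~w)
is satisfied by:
  {w: True, k: False, b: False}
  {k: False, b: False, w: False}
  {w: True, b: True, k: False}
  {b: True, k: False, w: False}
  {w: True, k: True, b: False}
  {k: True, w: False, b: False}
  {w: True, b: True, k: True}


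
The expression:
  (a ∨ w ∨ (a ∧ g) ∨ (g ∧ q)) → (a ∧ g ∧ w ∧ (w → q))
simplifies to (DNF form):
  (a ∧ w ∧ ¬a) ∨ (a ∧ ¬a ∧ ¬g) ∨ (a ∧ ¬a ∧ ¬q) ∨ (w ∧ ¬a ∧ ¬w) ∨ (¬a ∧ ¬g ∧ ¬w) ∨ (¬a ∧ ¬q ∧ ¬w) ∨ (a ∧ g ∧ q ∧ w) ∨ (a ∧ g ∧ q ∧ ¬g) ∨ (a ∧ g ∧ q ∧ ¬q) ∨ (a ∧ g ∧ w ∧ ¬a) ∨ (a ∧ g ∧ ¬a ∧ ¬g) ∨ (a ∧ g ∧ ¬a ∧ ¬q) ∨ (a ∧ q ∧ w ∧ ¬a) ∨ (a ∧ q ∧ ¬a ∧ ¬g) ∨ (a ∧ q ∧ ¬a ∧ ¬q) ∨ (g ∧ q ∧ w ∧ ¬w) ∨ (g ∧ q ∧ ¬g ∧ ¬w) ∨ (g ∧ q ∧ ¬q ∧ ¬w) ∨ (g ∧ w ∧ ¬a ∧ ¬w) ∨ (g ∧ ¬a ∧ ¬g ∧ ¬w) ∨ (g ∧ ¬a ∧ ¬q ∧ ¬w) ∨ (q ∧ w ∧ ¬a ∧ ¬w) ∨ (q ∧ ¬a ∧ ¬g ∧ ¬w) ∨ (q ∧ ¬a ∧ ¬q ∧ ¬w)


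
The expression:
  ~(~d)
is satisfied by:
  {d: True}


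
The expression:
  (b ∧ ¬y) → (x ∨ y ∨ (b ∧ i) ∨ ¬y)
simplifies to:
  True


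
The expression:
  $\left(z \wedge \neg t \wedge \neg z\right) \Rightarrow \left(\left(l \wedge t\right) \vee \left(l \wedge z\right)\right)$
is always true.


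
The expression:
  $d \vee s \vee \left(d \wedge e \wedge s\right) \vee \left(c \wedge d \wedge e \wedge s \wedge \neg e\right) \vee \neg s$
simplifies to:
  $\text{True}$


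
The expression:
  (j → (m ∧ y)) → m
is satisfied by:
  {m: True, j: True}
  {m: True, j: False}
  {j: True, m: False}


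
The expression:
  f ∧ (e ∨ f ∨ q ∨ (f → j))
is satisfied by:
  {f: True}


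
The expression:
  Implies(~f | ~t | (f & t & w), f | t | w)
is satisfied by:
  {t: True, w: True, f: True}
  {t: True, w: True, f: False}
  {t: True, f: True, w: False}
  {t: True, f: False, w: False}
  {w: True, f: True, t: False}
  {w: True, f: False, t: False}
  {f: True, w: False, t: False}


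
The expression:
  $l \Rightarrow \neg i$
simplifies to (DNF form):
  $\neg i \vee \neg l$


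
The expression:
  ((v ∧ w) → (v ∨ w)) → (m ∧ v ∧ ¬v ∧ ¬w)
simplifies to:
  False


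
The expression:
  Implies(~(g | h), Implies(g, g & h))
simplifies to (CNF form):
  True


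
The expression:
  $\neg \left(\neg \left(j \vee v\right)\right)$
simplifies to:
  $j \vee v$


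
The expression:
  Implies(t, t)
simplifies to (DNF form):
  True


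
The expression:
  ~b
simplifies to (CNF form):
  ~b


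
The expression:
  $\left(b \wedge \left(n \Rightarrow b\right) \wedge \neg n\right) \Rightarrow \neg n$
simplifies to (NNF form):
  $\text{True}$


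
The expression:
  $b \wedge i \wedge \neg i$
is never true.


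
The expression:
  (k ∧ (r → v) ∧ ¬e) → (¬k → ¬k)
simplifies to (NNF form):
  True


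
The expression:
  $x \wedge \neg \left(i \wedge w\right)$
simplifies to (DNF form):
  $\left(x \wedge \neg i\right) \vee \left(x \wedge \neg w\right)$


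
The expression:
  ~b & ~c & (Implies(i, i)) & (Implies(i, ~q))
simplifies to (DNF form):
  (~b & ~c & ~i) | (~b & ~c & ~q)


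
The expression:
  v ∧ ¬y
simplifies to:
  v ∧ ¬y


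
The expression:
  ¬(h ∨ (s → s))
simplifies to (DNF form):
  False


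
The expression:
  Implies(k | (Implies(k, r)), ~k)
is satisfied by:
  {k: False}


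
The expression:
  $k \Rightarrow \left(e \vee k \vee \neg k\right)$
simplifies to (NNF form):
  $\text{True}$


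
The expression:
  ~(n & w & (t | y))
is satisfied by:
  {t: False, w: False, n: False, y: False}
  {y: True, t: False, w: False, n: False}
  {t: True, y: False, w: False, n: False}
  {y: True, t: True, w: False, n: False}
  {n: True, y: False, t: False, w: False}
  {n: True, y: True, t: False, w: False}
  {n: True, t: True, y: False, w: False}
  {n: True, y: True, t: True, w: False}
  {w: True, n: False, t: False, y: False}
  {w: True, y: True, n: False, t: False}
  {w: True, t: True, n: False, y: False}
  {y: True, w: True, t: True, n: False}
  {w: True, n: True, y: False, t: False}


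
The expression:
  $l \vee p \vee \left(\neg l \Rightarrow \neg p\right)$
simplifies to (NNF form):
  $\text{True}$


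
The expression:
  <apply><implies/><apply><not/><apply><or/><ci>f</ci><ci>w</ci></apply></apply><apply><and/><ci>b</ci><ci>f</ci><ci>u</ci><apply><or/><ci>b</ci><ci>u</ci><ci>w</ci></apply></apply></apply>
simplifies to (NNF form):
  <apply><or/><ci>f</ci><ci>w</ci></apply>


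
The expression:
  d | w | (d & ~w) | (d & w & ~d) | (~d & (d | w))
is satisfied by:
  {d: True, w: True}
  {d: True, w: False}
  {w: True, d: False}


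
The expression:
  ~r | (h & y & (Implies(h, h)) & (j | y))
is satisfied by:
  {h: True, y: True, r: False}
  {h: True, y: False, r: False}
  {y: True, h: False, r: False}
  {h: False, y: False, r: False}
  {r: True, h: True, y: True}


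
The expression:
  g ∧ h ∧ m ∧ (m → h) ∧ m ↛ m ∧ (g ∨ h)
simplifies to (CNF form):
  False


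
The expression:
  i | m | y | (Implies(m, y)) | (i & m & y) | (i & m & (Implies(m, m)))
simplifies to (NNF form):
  True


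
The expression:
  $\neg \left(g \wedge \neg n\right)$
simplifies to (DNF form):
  $n \vee \neg g$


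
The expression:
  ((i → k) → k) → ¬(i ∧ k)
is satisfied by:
  {k: False, i: False}
  {i: True, k: False}
  {k: True, i: False}


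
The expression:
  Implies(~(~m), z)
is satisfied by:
  {z: True, m: False}
  {m: False, z: False}
  {m: True, z: True}


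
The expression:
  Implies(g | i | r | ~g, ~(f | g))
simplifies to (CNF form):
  ~f & ~g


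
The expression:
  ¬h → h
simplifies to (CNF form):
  h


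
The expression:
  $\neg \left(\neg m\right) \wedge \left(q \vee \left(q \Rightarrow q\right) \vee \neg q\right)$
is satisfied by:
  {m: True}


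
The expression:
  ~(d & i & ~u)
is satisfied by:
  {u: True, d: False, i: False}
  {u: False, d: False, i: False}
  {i: True, u: True, d: False}
  {i: True, u: False, d: False}
  {d: True, u: True, i: False}
  {d: True, u: False, i: False}
  {d: True, i: True, u: True}
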